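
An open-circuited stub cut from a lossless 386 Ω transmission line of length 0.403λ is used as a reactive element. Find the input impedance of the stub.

Z_in ≈ +j553 Ω

βl = 2π × 0.403 = 145°
tan(βl) = -0.698
For an open-circuited stub, Z_in = −jZ_0·cot(βl) = −jZ_0/tan(βl)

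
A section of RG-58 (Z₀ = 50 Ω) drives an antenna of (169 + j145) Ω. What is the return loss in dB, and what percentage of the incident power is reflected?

RL ≈ 2.92 dB; 51% of incident power reflected

Γ = (119 + j145)/(219 + j145), |Γ| = 0.714
RL = −20·log₁₀(0.714) = 2.92 dB
P_refl/P_inc = |Γ|² = 0.51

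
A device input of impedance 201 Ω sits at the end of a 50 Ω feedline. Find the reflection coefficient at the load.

Γ = 0.602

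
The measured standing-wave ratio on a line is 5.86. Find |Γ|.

|Γ| ≈ 0.708

|Γ| = (S − 1)/(S + 1) = (5.86 − 1)/(5.86 + 1) = 4.86/6.86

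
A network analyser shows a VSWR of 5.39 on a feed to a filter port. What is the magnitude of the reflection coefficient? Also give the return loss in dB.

|Γ| ≈ 0.687; return loss ≈ 3.26 dB

|Γ| = (S − 1)/(S + 1) = (5.39 − 1)/(5.39 + 1) = 4.39/6.39
RL = −20·log₁₀|Γ| = −20·log₁₀(0.687)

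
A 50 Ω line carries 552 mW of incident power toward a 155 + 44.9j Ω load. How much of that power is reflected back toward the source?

|Γ| = |(105 + j44.9)/(205 + j44.9)| = 0.544
|Γ|² = 0.296
P_refl = |Γ|²·P_inc = 163 mW, P_del = (1 − |Γ|²)·P_inc = 389 mW

P_reflected ≈ 163 mW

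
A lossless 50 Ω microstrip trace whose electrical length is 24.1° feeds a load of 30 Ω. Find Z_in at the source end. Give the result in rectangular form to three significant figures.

tan(βl) = tan(24.1°) = 0.447
Z_in = Z_0·(Z_L + jZ_0·tanβl)/(Z_0 + jZ_L·tanβl)
     = 50·(30 + j22.4)/(50 + j13.4)

Z_in ≈ 33.6 + j13.4 Ω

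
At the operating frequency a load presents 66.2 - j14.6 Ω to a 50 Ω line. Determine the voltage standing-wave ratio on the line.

VSWR ≈ 1.46

Γ = (Z_L − Z_0)/(Z_L + Z_0) = (16.2 − j14.6)/(116.2 − j14.6)
|Γ| = 21.8/117 = 0.186
VSWR = (1 + |Γ|)/(1 − |Γ|) = 1.19/0.814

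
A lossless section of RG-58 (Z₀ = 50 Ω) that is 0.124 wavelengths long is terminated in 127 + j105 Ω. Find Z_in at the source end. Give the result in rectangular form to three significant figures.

Z_in ≈ 33.7 − j65.1 Ω

βl = 2π × 0.124 = 44.6°
tan(βl) = tan(44.6°) = 0.988
Z_in = Z_0·(Z_L + jZ_0·tanβl)/(Z_0 + jZ_L·tanβl)
     = 50·(127 + j154)/(-53.7 + j125)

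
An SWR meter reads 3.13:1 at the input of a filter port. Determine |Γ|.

|Γ| ≈ 0.516

|Γ| = (S − 1)/(S + 1) = (3.13 − 1)/(3.13 + 1) = 2.13/4.13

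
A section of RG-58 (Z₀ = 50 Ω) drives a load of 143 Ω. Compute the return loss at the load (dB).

RL ≈ 6.34 dB

Γ = (143 − 50)/(143 + 50) = 0.482
RL = −20·log₁₀|Γ| = −20·log₁₀(0.482)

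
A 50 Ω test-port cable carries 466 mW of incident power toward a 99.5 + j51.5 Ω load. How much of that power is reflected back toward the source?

|Γ| = |(49.5 + j51.5)/(149.5 + j51.5)| = 0.452
|Γ|² = 0.204
P_refl = |Γ|²·P_inc = 95.1 mW, P_del = (1 − |Γ|²)·P_inc = 371 mW

P_reflected ≈ 95.1 mW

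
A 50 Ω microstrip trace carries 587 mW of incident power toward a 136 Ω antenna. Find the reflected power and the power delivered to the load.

P_reflected ≈ 125 mW; P_delivered ≈ 462 mW

Γ = (136 − 50)/(136 + 50) = 0.462
|Γ|² = 0.214
P_refl = |Γ|²·P_inc = 125 mW, P_del = (1 − |Γ|²)·P_inc = 462 mW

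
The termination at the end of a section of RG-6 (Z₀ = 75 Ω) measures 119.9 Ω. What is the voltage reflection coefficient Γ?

Γ = 0.23

Γ = (Z_L − Z_0)/(Z_L + Z_0) = (119.9 − 75)/(119.9 + 75) = 44.9/194.9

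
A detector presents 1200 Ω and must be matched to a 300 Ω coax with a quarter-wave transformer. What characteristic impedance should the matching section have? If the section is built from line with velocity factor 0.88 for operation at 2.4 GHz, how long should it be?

Z_qwt = √(Z_0·R_L) = √(300 × 1200) = √360000
λ = 0.88·c/f = 0.11 m, so l = λ/4 = 0.0275 m

Z_qwt ≈ 600 Ω; length ≈ 2.75 cm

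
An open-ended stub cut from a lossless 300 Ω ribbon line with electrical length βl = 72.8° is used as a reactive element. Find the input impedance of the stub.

Z_in ≈ −j92.9 Ω

tan(βl) = 3.23
For an open-ended stub, Z_in = −jZ_0·cot(βl) = −jZ_0/tan(βl)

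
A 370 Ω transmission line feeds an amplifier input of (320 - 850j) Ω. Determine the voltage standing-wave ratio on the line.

Γ = (Z_L − Z_0)/(Z_L + Z_0) = (-50 − j850)/(690 − j850)
|Γ| = 851/1090 = 0.778
VSWR = (1 + |Γ|)/(1 − |Γ|) = 1.78/0.222

VSWR ≈ 8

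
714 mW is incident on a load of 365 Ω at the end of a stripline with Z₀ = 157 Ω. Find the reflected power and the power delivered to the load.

Γ = (365 − 157)/(365 + 157) = 0.398
|Γ|² = 0.159
P_refl = |Γ|²·P_inc = 113 mW, P_del = (1 − |Γ|²)·P_inc = 601 mW

P_reflected ≈ 113 mW; P_delivered ≈ 601 mW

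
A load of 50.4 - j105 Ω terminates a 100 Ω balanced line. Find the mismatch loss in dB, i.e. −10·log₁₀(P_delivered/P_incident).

mismatch loss ≈ 2.22 dB

Γ = (-49.6 − j105)/(150.4 − j105), |Γ| = 0.633
|Γ|² = 0.401, so P_del/P_inc = 1 − |Γ|² = 0.599
ML = −10·log₁₀(1 − |Γ|²)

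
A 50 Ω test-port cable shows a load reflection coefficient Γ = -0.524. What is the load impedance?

Z_L ≈ 15.6 Ω

Z_L = Z_0·(1 + Γ)/(1 − Γ) = 50·(0.476)/(1.52)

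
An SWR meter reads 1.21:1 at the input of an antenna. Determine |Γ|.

|Γ| = (S − 1)/(S + 1) = (1.21 − 1)/(1.21 + 1) = 0.21/2.21

|Γ| ≈ 0.095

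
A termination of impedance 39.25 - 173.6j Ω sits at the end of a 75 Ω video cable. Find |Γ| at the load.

|Γ| ≈ 0.853

Γ = (Z_L − Z_0)/(Z_L + Z_0) = (-35.75 − j173.6)/(114.2 − j173.6)
|Γ| = 177/208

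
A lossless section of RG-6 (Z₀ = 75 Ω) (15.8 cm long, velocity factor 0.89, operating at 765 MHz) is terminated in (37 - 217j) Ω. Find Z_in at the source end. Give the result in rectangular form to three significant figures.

Z_in ≈ 1130 − j607 Ω

λ = v/f = 0.89·c / 765 MHz = 0.349 m
βl = 2π·l/λ = 2π × 0.453 = 163°
tan(βl) = tan(163°) = -0.306
Z_in = Z_0·(Z_L + jZ_0·tanβl)/(Z_0 + jZ_L·tanβl)
     = 75·(37 − j240)/(8.54 − j11.3)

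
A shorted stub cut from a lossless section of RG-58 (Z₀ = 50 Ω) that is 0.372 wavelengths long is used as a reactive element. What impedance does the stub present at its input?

βl = 2π × 0.372 = 134°
tan(βl) = -1.04
For a shorted stub, Z_in = jZ_0·tan(βl)

Z_in ≈ −j51.9 Ω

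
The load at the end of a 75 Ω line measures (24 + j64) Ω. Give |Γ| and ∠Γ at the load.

Γ ≈ 0.694 ∠ 95.7°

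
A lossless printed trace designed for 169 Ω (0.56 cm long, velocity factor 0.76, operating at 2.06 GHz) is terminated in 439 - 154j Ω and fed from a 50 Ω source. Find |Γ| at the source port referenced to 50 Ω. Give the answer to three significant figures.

λ = v/f = 0.76·c / 2.06 GHz = 0.111 m
βl = 2π·l/λ = 2π × 0.0506 = 18.2°
tan(βl) = 0.329
Z_in = Z_0·(Z_L + jZ_0·tanβl)/(Z_0 + jZ_L·tanβl) = 201 − j208 Ω
Γ_s = (Z_in − Z_s)/(Z_in + Z_s) = (151 − j208)/(251 − j208), |Γ_s| = 0.788

|Γ| ≈ 0.788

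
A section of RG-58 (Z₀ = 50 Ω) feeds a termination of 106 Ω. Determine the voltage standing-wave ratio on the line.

VSWR ≈ 2.12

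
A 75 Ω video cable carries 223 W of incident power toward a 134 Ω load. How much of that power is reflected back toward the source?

Γ = (134 − 75)/(134 + 75) = 0.282
|Γ|² = 0.0797
P_refl = |Γ|²·P_inc = 17.8 W, P_del = (1 − |Γ|²)·P_inc = 205 W

P_reflected ≈ 17.8 W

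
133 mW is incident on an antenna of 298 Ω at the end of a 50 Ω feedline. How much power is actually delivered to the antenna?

P_delivered ≈ 65.5 mW

Γ = (298 − 50)/(298 + 50) = 0.713
|Γ|² = 0.508
P_refl = |Γ|²·P_inc = 67.5 mW, P_del = (1 − |Γ|²)·P_inc = 65.5 mW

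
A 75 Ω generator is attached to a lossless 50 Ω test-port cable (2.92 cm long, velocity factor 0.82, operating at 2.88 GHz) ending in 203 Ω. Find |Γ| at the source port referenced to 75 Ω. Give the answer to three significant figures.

λ = v/f = 0.82·c / 2.88 GHz = 0.0854 m
βl = 2π·l/λ = 2π × 0.342 = 123°
tan(βl) = -1.54
Z_in = Z_0·(Z_L + jZ_0·tanβl)/(Z_0 + jZ_L·tanβl) = 17.1 + j29.8 Ω
Γ_s = (Z_in − Z_s)/(Z_in + Z_s) = (-57.9 + j29.8)/(92.1 + j29.8), |Γ_s| = 0.673

|Γ| ≈ 0.673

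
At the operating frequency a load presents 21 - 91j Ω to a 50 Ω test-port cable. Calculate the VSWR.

VSWR ≈ 10.6

Γ = (Z_L − Z_0)/(Z_L + Z_0) = (-29 − j91)/(71 − j91)
|Γ| = 95.5/115 = 0.827
VSWR = (1 + |Γ|)/(1 − |Γ|) = 1.83/0.173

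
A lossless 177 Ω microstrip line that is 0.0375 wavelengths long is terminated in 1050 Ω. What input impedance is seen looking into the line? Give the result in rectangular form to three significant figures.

Z_in ≈ 367 − j480 Ω

βl = 2π × 0.0375 = 13.5°
tan(βl) = tan(13.5°) = 0.24
Z_in = Z_0·(Z_L + jZ_0·tanβl)/(Z_0 + jZ_L·tanβl)
     = 177·(1050 + j42.5)/(177 + j252)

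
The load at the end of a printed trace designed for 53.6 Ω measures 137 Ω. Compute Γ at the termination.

Γ = (Z_L − Z_0)/(Z_L + Z_0) = (137 − 53.6)/(137 + 53.6) = 83.4/190.6

Γ = 0.438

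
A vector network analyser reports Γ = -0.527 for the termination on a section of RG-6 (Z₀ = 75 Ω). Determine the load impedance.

Z_L ≈ 23.2 Ω

Z_L = Z_0·(1 + Γ)/(1 − Γ) = 75·(0.473)/(1.53)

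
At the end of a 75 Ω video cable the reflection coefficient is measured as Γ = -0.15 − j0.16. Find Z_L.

Z_L = Z_0·(1 + Γ)/(1 − Γ) = 75·(0.85 − j0.16)/(1.15 + j0.16)

Z_L ≈ 53 − j17.8 Ω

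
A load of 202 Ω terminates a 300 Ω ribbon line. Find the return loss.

RL ≈ 14.2 dB

Γ = (202 − 300)/(202 + 300) = -0.195
RL = −20·log₁₀|Γ| = −20·log₁₀(0.195)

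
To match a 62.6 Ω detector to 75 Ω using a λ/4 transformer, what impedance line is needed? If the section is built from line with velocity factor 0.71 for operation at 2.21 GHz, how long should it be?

Z_qwt = √(Z_0·R_L) = √(75 × 62.6) = √4695
λ = 0.71·c/f = 0.0964 m, so l = λ/4 = 0.0241 m

Z_qwt ≈ 68.5 Ω; length ≈ 2.41 cm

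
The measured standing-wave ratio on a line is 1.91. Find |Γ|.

|Γ| ≈ 0.313

|Γ| = (S − 1)/(S + 1) = (1.91 − 1)/(1.91 + 1) = 0.91/2.91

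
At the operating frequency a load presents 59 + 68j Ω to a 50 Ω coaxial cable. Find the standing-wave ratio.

VSWR ≈ 3.29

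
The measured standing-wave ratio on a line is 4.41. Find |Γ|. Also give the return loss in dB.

|Γ| = (S − 1)/(S + 1) = (4.41 − 1)/(4.41 + 1) = 3.41/5.41
RL = −20·log₁₀|Γ| = −20·log₁₀(0.63)

|Γ| ≈ 0.63; return loss ≈ 4.01 dB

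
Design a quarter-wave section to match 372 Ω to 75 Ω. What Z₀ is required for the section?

Z_qwt ≈ 167 Ω

Z_qwt = √(Z_0·R_L) = √(75 × 372) = √27900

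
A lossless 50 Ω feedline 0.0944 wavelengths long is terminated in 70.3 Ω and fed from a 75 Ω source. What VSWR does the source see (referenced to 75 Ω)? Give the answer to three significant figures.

VSWR ≈ 1.53

βl = 2π × 0.0944 = 34°
tan(βl) = 0.674
Z_in = Z_0·(Z_L + jZ_0·tanβl)/(Z_0 + jZ_L·tanβl) = 53.9 − j17.3 Ω
Γ_s = (Z_in − Z_s)/(Z_in + Z_s) = (-21.1 − j17.3)/(129 − j17.3), |Γ_s| = 0.21
VSWR = (1 + |Γ_s|)/(1 − |Γ_s|)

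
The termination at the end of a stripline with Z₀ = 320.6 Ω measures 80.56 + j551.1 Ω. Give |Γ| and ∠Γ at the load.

Γ ≈ 0.882 ∠ 59.6°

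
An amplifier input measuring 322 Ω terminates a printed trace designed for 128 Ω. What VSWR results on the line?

VSWR ≈ 2.52

Γ = (322 − 128)/(322 + 128) = 0.431
VSWR = (1 + 0.431)/(1 − 0.431)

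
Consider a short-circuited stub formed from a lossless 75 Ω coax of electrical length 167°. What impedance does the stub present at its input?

tan(βl) = -0.231
For a short-circuited stub, Z_in = jZ_0·tan(βl)

Z_in ≈ −j17.3 Ω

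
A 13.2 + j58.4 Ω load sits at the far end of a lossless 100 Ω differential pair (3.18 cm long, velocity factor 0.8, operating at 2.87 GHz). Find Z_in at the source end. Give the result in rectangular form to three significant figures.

Z_in ≈ 10.3 − j21.9 Ω

λ = v/f = 0.8·c / 2.87 GHz = 0.0836 m
βl = 2π·l/λ = 2π × 0.38 = 137°
tan(βl) = tan(137°) = -0.936
Z_in = Z_0·(Z_L + jZ_0·tanβl)/(Z_0 + jZ_L·tanβl)
     = 100·(13.2 − j35.2)/(155 − j12.4)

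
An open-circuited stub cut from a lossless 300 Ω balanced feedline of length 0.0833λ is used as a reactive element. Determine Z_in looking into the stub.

Z_in ≈ −j520 Ω

βl = 2π × 0.0833 = 30°
tan(βl) = 0.577
For an open-circuited stub, Z_in = −jZ_0·cot(βl) = −jZ_0/tan(βl)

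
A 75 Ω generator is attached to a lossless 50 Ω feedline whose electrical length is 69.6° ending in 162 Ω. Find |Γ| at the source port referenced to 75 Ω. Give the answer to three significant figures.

tan(βl) = 2.69
Z_in = Z_0·(Z_L + jZ_0·tanβl)/(Z_0 + jZ_L·tanβl) = 17.3 − j16.6 Ω
Γ_s = (Z_in − Z_s)/(Z_in + Z_s) = (-57.7 − j16.6)/(92.3 − j16.6), |Γ_s| = 0.64

|Γ| ≈ 0.64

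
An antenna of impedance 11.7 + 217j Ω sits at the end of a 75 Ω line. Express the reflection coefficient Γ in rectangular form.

Γ = (Z_L − Z_0)/(Z_L + Z_0) = (-63.3 + j217)/(86.7 + j217)

Γ ≈ 0.762 + j0.596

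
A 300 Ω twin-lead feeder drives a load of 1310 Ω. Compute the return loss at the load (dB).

Γ = (1310 − 300)/(1310 + 300) = 0.627
RL = −20·log₁₀|Γ| = −20·log₁₀(0.627)

RL ≈ 4.05 dB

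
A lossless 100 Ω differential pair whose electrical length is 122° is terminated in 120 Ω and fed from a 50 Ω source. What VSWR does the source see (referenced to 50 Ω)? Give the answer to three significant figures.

VSWR ≈ 1.89

tan(βl) = -1.6
Z_in = Z_0·(Z_L + jZ_0·tanβl)/(Z_0 + jZ_L·tanβl) = 91.2 + j15 Ω
Γ_s = (Z_in − Z_s)/(Z_in + Z_s) = (41.2 + j15)/(141 + j15), |Γ_s| = 0.309
VSWR = (1 + |Γ_s|)/(1 − |Γ_s|)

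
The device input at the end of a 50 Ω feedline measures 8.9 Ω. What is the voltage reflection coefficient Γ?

Γ = -0.698

Γ = (Z_L − Z_0)/(Z_L + Z_0) = (8.9 − 50)/(8.9 + 50) = -41.1/58.9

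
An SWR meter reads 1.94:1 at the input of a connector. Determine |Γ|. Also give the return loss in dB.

|Γ| = (S − 1)/(S + 1) = (1.94 − 1)/(1.94 + 1) = 0.94/2.94
RL = −20·log₁₀|Γ| = −20·log₁₀(0.32)

|Γ| ≈ 0.32; return loss ≈ 9.9 dB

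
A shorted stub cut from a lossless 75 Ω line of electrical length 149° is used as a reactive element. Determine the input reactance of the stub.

tan(βl) = -0.601
For a shorted stub, Z_in = jZ_0·tan(βl)

X_in ≈ -45.1 Ω (capacitive)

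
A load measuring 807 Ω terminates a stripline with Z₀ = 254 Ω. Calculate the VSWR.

For a purely resistive load, VSWR = R_L/Z_0 or Z_0/R_L (whichever > 1) = 807/254

VSWR ≈ 3.18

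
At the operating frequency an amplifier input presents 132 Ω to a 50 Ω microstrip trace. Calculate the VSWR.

VSWR ≈ 2.64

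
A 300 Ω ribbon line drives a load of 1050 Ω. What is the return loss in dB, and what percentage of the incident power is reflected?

RL ≈ 5.11 dB; 30.9% of incident power reflected

Γ = (1050 − 300)/(1050 + 300) = 0.556
RL = −20·log₁₀(0.556) = 5.11 dB
P_refl/P_inc = |Γ|² = 0.309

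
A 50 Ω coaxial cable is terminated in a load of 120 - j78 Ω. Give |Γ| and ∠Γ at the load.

Γ ≈ 0.56 ∠ -23.4°

Γ = (Z_L − Z_0)/(Z_L + Z_0) = (70 − j78)/(170 − j78)
|Γ| = 105/187 = 0.56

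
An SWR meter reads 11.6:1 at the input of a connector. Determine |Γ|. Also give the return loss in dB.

|Γ| ≈ 0.841; return loss ≈ 1.5 dB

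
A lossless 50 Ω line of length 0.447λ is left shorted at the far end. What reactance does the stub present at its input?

βl = 2π × 0.447 = 161°
tan(βl) = -0.346
For a shorted stub, Z_in = jZ_0·tan(βl)

X_in ≈ -17.3 Ω (capacitive)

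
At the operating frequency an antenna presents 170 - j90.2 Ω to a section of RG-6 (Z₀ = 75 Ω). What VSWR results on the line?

VSWR ≈ 3.01

Γ = (Z_L − Z_0)/(Z_L + Z_0) = (95 − j90.2)/(245 − j90.2)
|Γ| = 131/261 = 0.502
VSWR = (1 + |Γ|)/(1 − |Γ|) = 1.5/0.498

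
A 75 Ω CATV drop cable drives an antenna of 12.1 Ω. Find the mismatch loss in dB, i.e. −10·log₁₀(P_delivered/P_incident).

mismatch loss ≈ 3.2 dB

Γ = (12.1 − 75)/(12.1 + 75) = -0.722
|Γ|² = 0.522, so P_del/P_inc = 1 − |Γ|² = 0.478
ML = −10·log₁₀(1 − |Γ|²)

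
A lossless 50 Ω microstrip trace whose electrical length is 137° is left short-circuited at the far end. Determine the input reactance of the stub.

tan(βl) = -0.933
For a short-circuited stub, Z_in = jZ_0·tan(βl)

X_in ≈ -46.6 Ω (capacitive)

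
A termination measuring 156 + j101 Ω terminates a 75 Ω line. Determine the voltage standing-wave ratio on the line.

VSWR ≈ 3.11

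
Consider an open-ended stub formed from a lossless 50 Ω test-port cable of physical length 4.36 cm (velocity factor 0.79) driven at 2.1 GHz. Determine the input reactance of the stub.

λ = v/f = 0.79·c / 2.1 GHz = 0.113 m
βl = 2π·l/λ = 2π × 0.386 = 139°
tan(βl) = -0.867
For an open-ended stub, Z_in = −jZ_0·cot(βl) = −jZ_0/tan(βl)

X_in ≈ 57.7 Ω (inductive)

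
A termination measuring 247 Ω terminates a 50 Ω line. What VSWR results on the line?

Γ = (247 − 50)/(247 + 50) = 0.663
VSWR = (1 + 0.663)/(1 − 0.663)

VSWR ≈ 4.94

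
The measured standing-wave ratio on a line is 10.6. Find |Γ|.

|Γ| = (S − 1)/(S + 1) = (10.6 − 1)/(10.6 + 1) = 9.6/11.6

|Γ| ≈ 0.828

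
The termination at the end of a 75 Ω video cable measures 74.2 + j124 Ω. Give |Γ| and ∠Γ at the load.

Γ ≈ 0.639 ∠ 50.6°

Γ = (Z_L − Z_0)/(Z_L + Z_0) = (-0.8 + j124)/(149.2 + j124)
|Γ| = 124/194 = 0.639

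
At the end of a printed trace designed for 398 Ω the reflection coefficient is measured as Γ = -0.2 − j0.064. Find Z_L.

Z_L ≈ 263 − j35.3 Ω

Z_L = Z_0·(1 + Γ)/(1 − Γ) = 398·(0.8 − j0.064)/(1.2 + j0.064)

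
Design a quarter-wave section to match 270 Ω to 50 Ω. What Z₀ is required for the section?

Z_qwt ≈ 116 Ω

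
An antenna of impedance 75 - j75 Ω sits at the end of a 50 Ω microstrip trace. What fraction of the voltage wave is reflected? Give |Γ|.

|Γ| ≈ 0.542

Γ = (Z_L − Z_0)/(Z_L + Z_0) = (25 − j75)/(125 − j75)
|Γ| = 79.1/146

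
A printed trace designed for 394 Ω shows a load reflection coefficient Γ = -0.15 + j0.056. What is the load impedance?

Z_L ≈ 290 + j33.3 Ω

Z_L = Z_0·(1 + Γ)/(1 − Γ) = 394·(0.85 + j0.056)/(1.15 − j0.056)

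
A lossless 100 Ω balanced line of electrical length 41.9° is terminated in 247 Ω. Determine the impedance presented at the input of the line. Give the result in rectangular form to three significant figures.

Z_in ≈ 75.4 − j77.4 Ω

tan(βl) = tan(41.9°) = 0.897
Z_in = Z_0·(Z_L + jZ_0·tanβl)/(Z_0 + jZ_L·tanβl)
     = 100·(247 + j89.7)/(100 + j222)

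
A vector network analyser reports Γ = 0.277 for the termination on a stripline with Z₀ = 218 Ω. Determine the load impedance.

Z_L = Z_0·(1 + Γ)/(1 − Γ) = 218·(1.28)/(0.723)

Z_L ≈ 385 Ω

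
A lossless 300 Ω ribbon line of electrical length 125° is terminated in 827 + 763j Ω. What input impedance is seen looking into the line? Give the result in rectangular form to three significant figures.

tan(βl) = tan(125°) = -1.43
Z_in = Z_0·(Z_L + jZ_0·tanβl)/(Z_0 + jZ_L·tanβl)
     = 300·(827 + j335)/(1390 − j1180)

Z_in ≈ 68 + j130 Ω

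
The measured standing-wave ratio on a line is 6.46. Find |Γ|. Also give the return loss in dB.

|Γ| ≈ 0.732; return loss ≈ 2.71 dB

|Γ| = (S − 1)/(S + 1) = (6.46 − 1)/(6.46 + 1) = 5.46/7.46
RL = −20·log₁₀|Γ| = −20·log₁₀(0.732)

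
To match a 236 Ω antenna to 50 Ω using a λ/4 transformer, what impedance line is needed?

Z_qwt = √(Z_0·R_L) = √(50 × 236) = √11800

Z_qwt ≈ 109 Ω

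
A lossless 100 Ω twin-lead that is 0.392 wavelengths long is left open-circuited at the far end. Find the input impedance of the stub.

βl = 2π × 0.392 = 141°
tan(βl) = -0.806
For an open-circuited stub, Z_in = −jZ_0·cot(βl) = −jZ_0/tan(βl)

Z_in ≈ +j124 Ω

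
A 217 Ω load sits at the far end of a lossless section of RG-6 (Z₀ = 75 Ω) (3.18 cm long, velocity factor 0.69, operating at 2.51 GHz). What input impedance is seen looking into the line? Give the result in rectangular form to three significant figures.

Z_in ≈ 51.7 + j65.3 Ω

λ = v/f = 0.69·c / 2.51 GHz = 0.0825 m
βl = 2π·l/λ = 2π × 0.386 = 139°
tan(βl) = tan(139°) = -0.875
Z_in = Z_0·(Z_L + jZ_0·tanβl)/(Z_0 + jZ_L·tanβl)
     = 75·(217 − j65.6)/(75 − j190)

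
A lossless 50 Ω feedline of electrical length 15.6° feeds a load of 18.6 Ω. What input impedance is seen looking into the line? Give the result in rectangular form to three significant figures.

Z_in ≈ 19.8 + j11.9 Ω

tan(βl) = tan(15.6°) = 0.279
Z_in = Z_0·(Z_L + jZ_0·tanβl)/(Z_0 + jZ_L·tanβl)
     = 50·(18.6 + j14)/(50 + j5.19)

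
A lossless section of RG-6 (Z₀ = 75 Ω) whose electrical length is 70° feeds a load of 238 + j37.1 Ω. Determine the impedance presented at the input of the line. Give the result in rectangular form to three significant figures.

tan(βl) = tan(70°) = 2.75
Z_in = Z_0·(Z_L + jZ_0·tanβl)/(Z_0 + jZ_L·tanβl)
     = 75·(238 + j243)/(-26.9 + j654)

Z_in ≈ 26.7 − j28.4 Ω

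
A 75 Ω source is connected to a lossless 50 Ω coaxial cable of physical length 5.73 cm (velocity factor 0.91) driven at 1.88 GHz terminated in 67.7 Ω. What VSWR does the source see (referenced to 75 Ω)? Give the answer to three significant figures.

λ = v/f = 0.91·c / 1.88 GHz = 0.145 m
βl = 2π·l/λ = 2π × 0.395 = 142°
tan(βl) = -0.78
Z_in = Z_0·(Z_L + jZ_0·tanβl)/(Z_0 + jZ_L·tanβl) = 51.5 + j15.4 Ω
Γ_s = (Z_in − Z_s)/(Z_in + Z_s) = (-23.5 + j15.4)/(126 + j15.4), |Γ_s| = 0.221
VSWR = (1 + |Γ_s|)/(1 − |Γ_s|)

VSWR ≈ 1.57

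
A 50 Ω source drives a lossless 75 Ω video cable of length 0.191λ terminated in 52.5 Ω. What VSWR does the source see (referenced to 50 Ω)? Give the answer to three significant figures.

VSWR ≈ 2.04

βl = 2π × 0.191 = 68.8°
tan(βl) = 2.57
Z_in = Z_0·(Z_L + jZ_0·tanβl)/(Z_0 + jZ_L·tanβl) = 94.3 + j23.2 Ω
Γ_s = (Z_in − Z_s)/(Z_in + Z_s) = (44.3 + j23.2)/(144 + j23.2), |Γ_s| = 0.342
VSWR = (1 + |Γ_s|)/(1 − |Γ_s|)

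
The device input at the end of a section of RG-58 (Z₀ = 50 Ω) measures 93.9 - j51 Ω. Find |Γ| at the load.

Γ = (Z_L − Z_0)/(Z_L + Z_0) = (43.9 − j51)/(143.9 − j51)
|Γ| = 67.3/153

|Γ| ≈ 0.441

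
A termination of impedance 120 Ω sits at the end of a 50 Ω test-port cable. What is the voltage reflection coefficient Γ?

Γ = 0.412

Γ = (Z_L − Z_0)/(Z_L + Z_0) = (120 − 50)/(120 + 50) = 70/170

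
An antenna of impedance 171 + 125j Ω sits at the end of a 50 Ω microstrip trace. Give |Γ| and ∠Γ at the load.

Γ ≈ 0.685 ∠ 16.4°

Γ = (Z_L − Z_0)/(Z_L + Z_0) = (121 + j125)/(221 + j125)
|Γ| = 174/254 = 0.685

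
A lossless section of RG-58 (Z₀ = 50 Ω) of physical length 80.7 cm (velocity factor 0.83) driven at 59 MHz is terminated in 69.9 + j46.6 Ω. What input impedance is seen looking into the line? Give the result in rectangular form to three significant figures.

λ = v/f = 0.83·c / 59 MHz = 4.22 m
βl = 2π·l/λ = 2π × 0.191 = 68.8°
tan(βl) = tan(68.8°) = 2.58
Z_in = Z_0·(Z_L + jZ_0·tanβl)/(Z_0 + jZ_L·tanβl)
     = 50·(69.9 + j176)/(-70.4 + j181)

Z_in ≈ 35.7 − j33.3 Ω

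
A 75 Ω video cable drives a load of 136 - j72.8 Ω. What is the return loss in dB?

Γ = (61 − j72.8)/(211 − j72.8), |Γ| = 0.426
RL = −20·log₁₀|Γ| = −20·log₁₀(0.426)

RL ≈ 7.42 dB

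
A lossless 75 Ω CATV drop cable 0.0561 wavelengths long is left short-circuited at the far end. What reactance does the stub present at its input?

βl = 2π × 0.0561 = 20.2°
tan(βl) = 0.368
For a short-circuited stub, Z_in = jZ_0·tan(βl)

X_in ≈ 27.6 Ω (inductive)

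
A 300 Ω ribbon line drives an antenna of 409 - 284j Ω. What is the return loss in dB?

RL ≈ 8 dB

Γ = (109 − j284)/(709 − j284), |Γ| = 0.398
RL = −20·log₁₀|Γ| = −20·log₁₀(0.398)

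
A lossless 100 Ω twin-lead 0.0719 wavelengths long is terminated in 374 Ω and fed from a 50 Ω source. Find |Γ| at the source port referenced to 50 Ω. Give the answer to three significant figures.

βl = 2π × 0.0719 = 25.9°
tan(βl) = 0.485
Z_in = Z_0·(Z_L + jZ_0·tanβl)/(Z_0 + jZ_L·tanβl) = 108 − j147 Ω
Γ_s = (Z_in − Z_s)/(Z_in + Z_s) = (57.6 − j147)/(158 − j147), |Γ_s| = 0.732

|Γ| ≈ 0.732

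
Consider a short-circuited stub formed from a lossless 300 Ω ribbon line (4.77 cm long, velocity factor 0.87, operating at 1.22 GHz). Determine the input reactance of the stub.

X_in ≈ 1750 Ω (inductive)

λ = v/f = 0.87·c / 1.22 GHz = 0.214 m
βl = 2π·l/λ = 2π × 0.223 = 80.3°
tan(βl) = 5.83
For a short-circuited stub, Z_in = jZ_0·tan(βl)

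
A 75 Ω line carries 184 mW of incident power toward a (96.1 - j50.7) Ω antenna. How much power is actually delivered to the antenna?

P_delivered ≈ 167 mW

|Γ| = |(21.1 − j50.7)/(171.1 − j50.7)| = 0.308
|Γ|² = 0.0947
P_refl = |Γ|²·P_inc = 17.4 mW, P_del = (1 − |Γ|²)·P_inc = 167 mW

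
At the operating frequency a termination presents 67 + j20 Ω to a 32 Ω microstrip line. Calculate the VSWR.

Γ = (Z_L − Z_0)/(Z_L + Z_0) = (35 + j20)/(99 + j20)
|Γ| = 40.3/101 = 0.399
VSWR = (1 + |Γ|)/(1 − |Γ|) = 1.4/0.601

VSWR ≈ 2.33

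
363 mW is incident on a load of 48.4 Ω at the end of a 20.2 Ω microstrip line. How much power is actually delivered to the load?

Γ = (48.4 − 20.2)/(48.4 + 20.2) = 0.411
|Γ|² = 0.169
P_refl = |Γ|²·P_inc = 61.3 mW, P_del = (1 − |Γ|²)·P_inc = 302 mW

P_delivered ≈ 302 mW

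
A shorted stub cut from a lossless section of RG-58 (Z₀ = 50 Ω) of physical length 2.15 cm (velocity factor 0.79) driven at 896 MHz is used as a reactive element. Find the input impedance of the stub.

Z_in ≈ +j28 Ω

λ = v/f = 0.79·c / 896 MHz = 0.265 m
βl = 2π·l/λ = 2π × 0.0813 = 29.3°
tan(βl) = 0.56
For a shorted stub, Z_in = jZ_0·tan(βl)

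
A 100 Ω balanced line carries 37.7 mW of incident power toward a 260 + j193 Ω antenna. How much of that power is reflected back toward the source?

|Γ| = |(160 + j193)/(360 + j193)| = 0.614
|Γ|² = 0.377
P_refl = |Γ|²·P_inc = 14.2 mW, P_del = (1 − |Γ|²)·P_inc = 23.5 mW

P_reflected ≈ 14.2 mW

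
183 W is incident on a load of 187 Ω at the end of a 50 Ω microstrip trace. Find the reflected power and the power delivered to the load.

Γ = (187 − 50)/(187 + 50) = 0.578
|Γ|² = 0.334
P_refl = |Γ|²·P_inc = 61.1 W, P_del = (1 − |Γ|²)·P_inc = 122 W

P_reflected ≈ 61.1 W; P_delivered ≈ 122 W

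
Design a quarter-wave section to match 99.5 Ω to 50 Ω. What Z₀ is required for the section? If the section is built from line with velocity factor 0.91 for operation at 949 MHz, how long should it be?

Z_qwt ≈ 70.5 Ω; length ≈ 7.19 cm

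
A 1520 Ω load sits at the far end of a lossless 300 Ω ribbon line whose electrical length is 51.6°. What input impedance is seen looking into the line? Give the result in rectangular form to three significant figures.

tan(βl) = tan(51.6°) = 1.26
Z_in = Z_0·(Z_L + jZ_0·tanβl)/(Z_0 + jZ_L·tanβl)
     = 300·(1520 + j379)/(300 + j1920)

Z_in ≈ 94.1 − j223 Ω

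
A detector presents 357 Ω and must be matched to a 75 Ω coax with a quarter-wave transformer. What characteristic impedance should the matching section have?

Z_qwt ≈ 164 Ω

Z_qwt = √(Z_0·R_L) = √(75 × 357) = √26780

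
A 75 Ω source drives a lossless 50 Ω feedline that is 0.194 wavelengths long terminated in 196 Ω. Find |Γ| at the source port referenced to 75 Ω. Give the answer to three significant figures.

βl = 2π × 0.194 = 69.8°
tan(βl) = 2.72
Z_in = Z_0·(Z_L + jZ_0·tanβl)/(Z_0 + jZ_L·tanβl) = 14.3 − j17 Ω
Γ_s = (Z_in − Z_s)/(Z_in + Z_s) = (-60.7 − j17)/(89.3 − j17), |Γ_s| = 0.693

|Γ| ≈ 0.693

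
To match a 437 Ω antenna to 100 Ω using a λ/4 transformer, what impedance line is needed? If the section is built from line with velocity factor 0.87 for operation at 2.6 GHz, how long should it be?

Z_qwt = √(Z_0·R_L) = √(100 × 437) = √43700
λ = 0.87·c/f = 0.1 m, so l = λ/4 = 0.0251 m

Z_qwt ≈ 209 Ω; length ≈ 2.51 cm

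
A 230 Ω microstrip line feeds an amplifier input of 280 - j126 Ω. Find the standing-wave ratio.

VSWR ≈ 1.7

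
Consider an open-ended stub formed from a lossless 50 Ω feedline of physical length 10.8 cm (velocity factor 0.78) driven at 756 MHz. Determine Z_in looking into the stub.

Z_in ≈ +j35.8 Ω

λ = v/f = 0.78·c / 756 MHz = 0.31 m
βl = 2π·l/λ = 2π × 0.349 = 126°
tan(βl) = -1.4
For an open-ended stub, Z_in = −jZ_0·cot(βl) = −jZ_0/tan(βl)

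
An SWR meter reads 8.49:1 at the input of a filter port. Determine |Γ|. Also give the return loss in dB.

|Γ| ≈ 0.789; return loss ≈ 2.06 dB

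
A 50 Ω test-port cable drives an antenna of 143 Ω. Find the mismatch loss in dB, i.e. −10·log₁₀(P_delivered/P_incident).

Γ = (143 − 50)/(143 + 50) = 0.482
|Γ|² = 0.232, so P_del/P_inc = 1 − |Γ|² = 0.768
ML = −10·log₁₀(1 − |Γ|²)

mismatch loss ≈ 1.15 dB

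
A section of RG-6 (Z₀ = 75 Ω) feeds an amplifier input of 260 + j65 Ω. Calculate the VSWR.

Γ = (Z_L − Z_0)/(Z_L + Z_0) = (185 + j65)/(335 + j65)
|Γ| = 196/341 = 0.575
VSWR = (1 + |Γ|)/(1 − |Γ|) = 1.57/0.425

VSWR ≈ 3.7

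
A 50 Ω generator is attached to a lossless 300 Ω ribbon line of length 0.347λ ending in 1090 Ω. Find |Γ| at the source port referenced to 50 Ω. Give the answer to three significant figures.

βl = 2π × 0.347 = 125°
tan(βl) = -1.43
Z_in = Z_0·(Z_L + jZ_0·tanβl)/(Z_0 + jZ_L·tanβl) = 118 + j187 Ω
Γ_s = (Z_in − Z_s)/(Z_in + Z_s) = (68.4 + j187)/(168 + j187), |Γ_s| = 0.791

|Γ| ≈ 0.791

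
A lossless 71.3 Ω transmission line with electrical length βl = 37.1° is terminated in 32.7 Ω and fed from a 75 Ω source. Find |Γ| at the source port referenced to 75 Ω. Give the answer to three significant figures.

|Γ| ≈ 0.378

tan(βl) = 0.756
Z_in = Z_0·(Z_L + jZ_0·tanβl)/(Z_0 + jZ_L·tanβl) = 45.9 + j38 Ω
Γ_s = (Z_in − Z_s)/(Z_in + Z_s) = (-29.1 + j38)/(121 + j38), |Γ_s| = 0.378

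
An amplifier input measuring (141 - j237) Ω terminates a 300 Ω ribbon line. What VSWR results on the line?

Γ = (Z_L − Z_0)/(Z_L + Z_0) = (-159 − j237)/(441 − j237)
|Γ| = 285/501 = 0.57
VSWR = (1 + |Γ|)/(1 − |Γ|) = 1.57/0.43

VSWR ≈ 3.65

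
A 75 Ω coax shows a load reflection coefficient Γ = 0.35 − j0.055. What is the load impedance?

Z_L = Z_0·(1 + Γ)/(1 − Γ) = 75·(1.35 − j0.055)/(0.65 + j0.055)

Z_L ≈ 154 − j19.4 Ω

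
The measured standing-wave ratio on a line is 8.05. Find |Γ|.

|Γ| ≈ 0.779

|Γ| = (S − 1)/(S + 1) = (8.05 − 1)/(8.05 + 1) = 7.05/9.05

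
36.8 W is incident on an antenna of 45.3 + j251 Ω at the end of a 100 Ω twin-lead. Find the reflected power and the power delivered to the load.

P_reflected ≈ 28.9 W; P_delivered ≈ 7.93 W

|Γ| = |(-54.7 + j251)/(145.3 + j251)| = 0.886
|Γ|² = 0.785
P_refl = |Γ|²·P_inc = 28.9 W, P_del = (1 − |Γ|²)·P_inc = 7.93 W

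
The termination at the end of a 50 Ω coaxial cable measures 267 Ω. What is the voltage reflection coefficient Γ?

Γ = 0.685

Γ = (Z_L − Z_0)/(Z_L + Z_0) = (267 − 50)/(267 + 50) = 217/317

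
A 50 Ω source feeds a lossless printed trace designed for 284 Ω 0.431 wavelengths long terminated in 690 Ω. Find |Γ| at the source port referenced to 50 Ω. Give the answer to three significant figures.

βl = 2π × 0.431 = 155°
tan(βl) = -0.463
Z_in = Z_0·(Z_L + jZ_0·tanβl)/(Z_0 + jZ_L·tanβl) = 370 + j285 Ω
Γ_s = (Z_in − Z_s)/(Z_in + Z_s) = (320 + j285)/(420 + j285), |Γ_s| = 0.844

|Γ| ≈ 0.844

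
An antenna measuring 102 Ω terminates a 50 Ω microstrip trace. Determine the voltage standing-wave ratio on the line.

VSWR ≈ 2.04

For a purely resistive load, VSWR = R_L/Z_0 or Z_0/R_L (whichever > 1) = 102/50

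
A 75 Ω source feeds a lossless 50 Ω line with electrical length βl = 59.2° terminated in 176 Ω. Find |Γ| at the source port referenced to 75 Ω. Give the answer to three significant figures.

|Γ| ≈ 0.639

tan(βl) = 1.68
Z_in = Z_0·(Z_L + jZ_0·tanβl)/(Z_0 + jZ_L·tanβl) = 18.7 − j26.6 Ω
Γ_s = (Z_in − Z_s)/(Z_in + Z_s) = (-56.3 − j26.6)/(93.7 − j26.6), |Γ_s| = 0.639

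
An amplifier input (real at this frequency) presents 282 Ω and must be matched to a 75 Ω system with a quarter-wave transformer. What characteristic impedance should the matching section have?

Z_qwt = √(Z_0·R_L) = √(75 × 282) = √21150

Z_qwt ≈ 145 Ω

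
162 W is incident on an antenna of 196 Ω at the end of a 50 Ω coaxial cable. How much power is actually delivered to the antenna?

Γ = (196 − 50)/(196 + 50) = 0.593
|Γ|² = 0.352
P_refl = |Γ|²·P_inc = 57.1 W, P_del = (1 − |Γ|²)·P_inc = 105 W

P_delivered ≈ 105 W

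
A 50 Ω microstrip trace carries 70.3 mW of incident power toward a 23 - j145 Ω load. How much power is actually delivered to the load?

|Γ| = |(-27 − j145)/(73 − j145)| = 0.909
|Γ|² = 0.825
P_refl = |Γ|²·P_inc = 58 mW, P_del = (1 − |Γ|²)·P_inc = 12.3 mW

P_delivered ≈ 12.3 mW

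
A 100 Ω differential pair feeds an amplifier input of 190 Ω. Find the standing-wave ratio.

Γ = (190 − 100)/(190 + 100) = 0.31
VSWR = (1 + 0.31)/(1 − 0.31)

VSWR ≈ 1.9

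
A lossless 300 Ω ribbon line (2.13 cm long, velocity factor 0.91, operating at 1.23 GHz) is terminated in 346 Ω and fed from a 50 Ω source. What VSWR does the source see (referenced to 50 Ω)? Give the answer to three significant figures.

VSWR ≈ 6.37

λ = v/f = 0.91·c / 1.23 GHz = 0.222 m
βl = 2π·l/λ = 2π × 0.096 = 34.5°
tan(βl) = 0.689
Z_in = Z_0·(Z_L + jZ_0·tanβl)/(Z_0 + jZ_L·tanβl) = 313 − j41.8 Ω
Γ_s = (Z_in − Z_s)/(Z_in + Z_s) = (263 − j41.8)/(363 − j41.8), |Γ_s| = 0.729
VSWR = (1 + |Γ_s|)/(1 − |Γ_s|)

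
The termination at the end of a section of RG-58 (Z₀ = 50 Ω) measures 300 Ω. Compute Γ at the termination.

Γ = 0.714

Γ = (Z_L − Z_0)/(Z_L + Z_0) = (300 − 50)/(300 + 50) = 250/350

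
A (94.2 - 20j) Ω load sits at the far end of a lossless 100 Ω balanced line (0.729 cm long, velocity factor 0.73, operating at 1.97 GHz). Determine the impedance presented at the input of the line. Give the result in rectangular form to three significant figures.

λ = v/f = 0.73·c / 1.97 GHz = 0.111 m
βl = 2π·l/λ = 2π × 0.0656 = 23.6°
tan(βl) = tan(23.6°) = 0.437
Z_in = Z_0·(Z_L + jZ_0·tanβl)/(Z_0 + jZ_L·tanβl)
     = 100·(94.2 + j23.7)/(109 + j41.2)

Z_in ≈ 83 − j9.62 Ω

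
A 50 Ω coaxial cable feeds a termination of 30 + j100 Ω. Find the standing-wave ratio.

VSWR ≈ 8.82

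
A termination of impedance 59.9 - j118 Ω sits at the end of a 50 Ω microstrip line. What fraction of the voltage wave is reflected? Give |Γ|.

|Γ| ≈ 0.734

Γ = (Z_L − Z_0)/(Z_L + Z_0) = (9.9 − j118)/(109.9 − j118)
|Γ| = 118/161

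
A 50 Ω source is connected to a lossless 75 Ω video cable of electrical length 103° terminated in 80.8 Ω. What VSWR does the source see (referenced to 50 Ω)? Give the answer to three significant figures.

tan(βl) = -4.33
Z_in = Z_0·(Z_L + jZ_0·tanβl)/(Z_0 + jZ_L·tanβl) = 70.1 + j2.29 Ω
Γ_s = (Z_in − Z_s)/(Z_in + Z_s) = (20.1 + j2.29)/(120 + j2.29), |Γ_s| = 0.168
VSWR = (1 + |Γ_s|)/(1 − |Γ_s|)

VSWR ≈ 1.41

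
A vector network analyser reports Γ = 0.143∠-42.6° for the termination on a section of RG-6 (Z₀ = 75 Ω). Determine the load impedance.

Z_L = Z_0·(1 + Γ)/(1 − Γ) = 75·(1.11 − j0.0968)/(0.895 + j0.0968)

Z_L ≈ 90.7 − j17.9 Ω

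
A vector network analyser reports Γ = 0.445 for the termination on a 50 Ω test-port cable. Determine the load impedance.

Z_L = Z_0·(1 + Γ)/(1 − Γ) = 50·(1.45)/(0.555)

Z_L ≈ 130 Ω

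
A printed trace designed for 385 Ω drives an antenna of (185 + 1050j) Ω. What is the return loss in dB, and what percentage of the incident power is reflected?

Γ = (-200 + j1050)/(570 + j1050), |Γ| = 0.895
RL = −20·log₁₀(0.895) = 0.967 dB
P_refl/P_inc = |Γ|² = 0.8

RL ≈ 0.967 dB; 80% of incident power reflected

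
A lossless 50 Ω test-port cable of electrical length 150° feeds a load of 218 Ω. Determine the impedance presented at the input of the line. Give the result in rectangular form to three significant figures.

tan(βl) = tan(150°) = -0.577
Z_in = Z_0·(Z_L + jZ_0·tanβl)/(Z_0 + jZ_L·tanβl)
     = 50·(218 − j28.9)/(50 − j126)

Z_in ≈ 39.6 + j70.9 Ω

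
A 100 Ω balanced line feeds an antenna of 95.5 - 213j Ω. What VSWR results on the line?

Γ = (Z_L − Z_0)/(Z_L + Z_0) = (-4.5 − j213)/(195.5 − j213)
|Γ| = 213/289 = 0.737
VSWR = (1 + |Γ|)/(1 − |Γ|) = 1.74/0.263

VSWR ≈ 6.6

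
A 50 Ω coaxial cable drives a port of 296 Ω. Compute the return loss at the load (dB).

RL ≈ 2.96 dB

Γ = (296 − 50)/(296 + 50) = 0.711
RL = −20·log₁₀|Γ| = −20·log₁₀(0.711)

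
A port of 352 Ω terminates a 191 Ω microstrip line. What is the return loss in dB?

Γ = (352 − 191)/(352 + 191) = 0.297
RL = −20·log₁₀|Γ| = −20·log₁₀(0.297)

RL ≈ 10.6 dB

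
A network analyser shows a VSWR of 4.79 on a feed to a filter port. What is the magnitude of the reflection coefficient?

|Γ| = (S − 1)/(S + 1) = (4.79 − 1)/(4.79 + 1) = 3.79/5.79

|Γ| ≈ 0.655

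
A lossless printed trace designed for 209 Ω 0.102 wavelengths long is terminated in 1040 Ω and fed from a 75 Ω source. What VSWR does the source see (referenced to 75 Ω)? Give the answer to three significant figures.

βl = 2π × 0.102 = 36.7°
tan(βl) = 0.746
Z_in = Z_0·(Z_L + jZ_0·tanβl)/(Z_0 + jZ_L·tanβl) = 110 − j251 Ω
Γ_s = (Z_in − Z_s)/(Z_in + Z_s) = (34.5 − j251)/(185 − j251), |Γ_s| = 0.813
VSWR = (1 + |Γ_s|)/(1 − |Γ_s|)

VSWR ≈ 9.69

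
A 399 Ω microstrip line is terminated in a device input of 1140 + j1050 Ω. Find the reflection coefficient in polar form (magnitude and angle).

Γ = (Z_L − Z_0)/(Z_L + Z_0) = (741 + j1050)/(1539 + j1050)
|Γ| = 1290/1860 = 0.69

Γ ≈ 0.69 ∠ 20.5°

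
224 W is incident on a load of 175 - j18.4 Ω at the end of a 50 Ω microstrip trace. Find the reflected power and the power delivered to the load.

P_reflected ≈ 70.2 W; P_delivered ≈ 154 W

|Γ| = |(125 − j18.4)/(225 − j18.4)| = 0.56
|Γ|² = 0.313
P_refl = |Γ|²·P_inc = 70.2 W, P_del = (1 − |Γ|²)·P_inc = 154 W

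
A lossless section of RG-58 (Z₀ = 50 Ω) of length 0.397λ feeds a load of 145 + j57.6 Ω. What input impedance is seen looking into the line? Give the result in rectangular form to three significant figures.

βl = 2π × 0.397 = 143°
tan(βl) = tan(143°) = -0.756
Z_in = Z_0·(Z_L + jZ_0·tanβl)/(Z_0 + jZ_L·tanβl)
     = 50·(145 + j19.8)/(93.5 − j110)

Z_in ≈ 27.4 + j42.7 Ω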